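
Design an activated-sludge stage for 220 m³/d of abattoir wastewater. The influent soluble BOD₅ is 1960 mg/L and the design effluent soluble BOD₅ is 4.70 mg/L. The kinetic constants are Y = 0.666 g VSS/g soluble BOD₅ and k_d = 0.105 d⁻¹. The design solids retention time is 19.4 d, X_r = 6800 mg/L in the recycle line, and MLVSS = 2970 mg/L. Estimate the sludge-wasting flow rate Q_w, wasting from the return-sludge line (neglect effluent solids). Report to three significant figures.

From the SRT design equation V = Y Q (S₀−S) θ_c / [X (1 + k_d θ_c)] = 0.666 × 220 × (1960 − 4.70) × 19.4 / [2970 × (1 + 0.105 × 19.4)] = 5.56×10^6 / 9020 = 616.2 m³.
Q_w = (V·X)/(θ_c X_r) = 616.2 × 2970 / (19.4 × 6800) = 13.87 m³/d.

Q_w ≈ 13.9 m³/d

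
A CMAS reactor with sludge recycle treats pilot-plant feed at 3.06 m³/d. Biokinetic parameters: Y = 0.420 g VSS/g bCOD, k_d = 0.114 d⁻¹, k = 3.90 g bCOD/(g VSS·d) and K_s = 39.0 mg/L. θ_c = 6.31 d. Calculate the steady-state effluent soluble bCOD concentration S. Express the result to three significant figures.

S ≈ 7.78 mg/L

From the Monod/SRT balance for a CMAS, S = K_s·(1+k_d θ_c)/[θ_c·(Y k − k_d) − 1] = 39.0 × (1 + 0.114 × 6.31) / [6.31 × (0.420 × 3.90 − 0.114) − 1] = 67.05 / 8.616 = 7.782 mg/L.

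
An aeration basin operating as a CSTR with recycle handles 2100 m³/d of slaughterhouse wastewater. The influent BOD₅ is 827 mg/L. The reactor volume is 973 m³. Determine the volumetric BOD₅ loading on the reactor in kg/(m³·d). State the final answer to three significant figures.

L_v ≈ 1.78 kg BOD₅/(m³·d)

Applied BOD₅ load per unit volume = Q·S₀/V = (2100 × 827/1000)/973.0 = 1.785 kg BOD₅·m⁻³·d⁻¹.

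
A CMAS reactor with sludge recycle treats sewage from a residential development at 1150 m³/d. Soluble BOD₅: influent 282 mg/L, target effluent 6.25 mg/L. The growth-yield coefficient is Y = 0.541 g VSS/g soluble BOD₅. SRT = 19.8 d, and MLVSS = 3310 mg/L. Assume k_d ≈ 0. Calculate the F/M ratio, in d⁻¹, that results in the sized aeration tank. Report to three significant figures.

F/M ≈ 0.0955 d⁻¹

V·X = Y·Q·ΔS·θ_c gives V = 0.541 × 1150 × (282 − 6.25) × 19.8 / 3310 = 1026 m³.
Food-to-microorganism ratio F/M = Q S₀ / (V X) = 1150 × 282 / (1026 × 3310) = 0.09547 d⁻¹.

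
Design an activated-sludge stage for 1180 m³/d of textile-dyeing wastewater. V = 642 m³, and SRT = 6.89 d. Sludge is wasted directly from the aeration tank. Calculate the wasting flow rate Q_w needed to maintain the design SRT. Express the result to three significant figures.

Wasting from the aeration tank: Q_w = V / θ_c = 642.0 / 6.89 = 93.18 m³/d.

Q_w ≈ 93.2 m³/d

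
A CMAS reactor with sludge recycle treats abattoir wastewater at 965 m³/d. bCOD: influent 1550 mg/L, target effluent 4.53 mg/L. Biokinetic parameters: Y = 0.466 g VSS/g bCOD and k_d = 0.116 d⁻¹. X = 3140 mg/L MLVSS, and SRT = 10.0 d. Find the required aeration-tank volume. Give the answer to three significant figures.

Steady-state biomass mass balance: V·X·(1 + k_d·θ_c) = Y·Q·(S₀ − S)·θ_c, so V = 0.466 × 965 × (1550 − 4.53) × 10.0 / [3140 × (1 + 0.116 × 10.0)] = 6.95×10^6 / 6782 = 1025 m³.

V ≈ 1020 m³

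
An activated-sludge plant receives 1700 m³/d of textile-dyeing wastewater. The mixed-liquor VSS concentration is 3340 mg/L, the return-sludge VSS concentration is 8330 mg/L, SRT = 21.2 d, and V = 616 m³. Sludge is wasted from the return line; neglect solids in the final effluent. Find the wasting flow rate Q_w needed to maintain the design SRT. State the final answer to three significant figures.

θ_c = V·X/(Q_w·X_r) when wasting from the recycle, so Q_w = V·X/(θ_c·X_r) = 616.0 × 3340 / (21.2 × 8330) = 11.65 m³/d.

Q_w ≈ 11.7 m³/d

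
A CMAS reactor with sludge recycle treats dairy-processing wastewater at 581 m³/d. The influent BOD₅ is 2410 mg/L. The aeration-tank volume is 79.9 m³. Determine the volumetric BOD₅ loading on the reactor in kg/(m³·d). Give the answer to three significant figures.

L_v ≈ 17.5 kg BOD₅/(m³·d)

Volumetric loading L_v = Q·S₀ / V = 581 × 2410 g/m³ / 79.90 m³ = 17525 g/(m³·d) = 17.52 kg BOD₅/(m³·d).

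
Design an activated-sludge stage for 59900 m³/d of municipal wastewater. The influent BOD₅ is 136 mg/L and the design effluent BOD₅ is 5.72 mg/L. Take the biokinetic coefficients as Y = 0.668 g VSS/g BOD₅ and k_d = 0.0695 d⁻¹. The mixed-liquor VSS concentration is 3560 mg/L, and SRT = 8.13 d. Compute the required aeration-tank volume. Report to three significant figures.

Steady-state biomass mass balance: V·X·(1 + k_d·θ_c) = Y·Q·(S₀ − S)·θ_c, so V = 0.668 × 59900 × (136 − 5.72) × 8.13 / [3560 × (1 + 0.0695 × 8.13)] = 4.24×10^7 / 5572 = 7607 m³.

V ≈ 7610 m³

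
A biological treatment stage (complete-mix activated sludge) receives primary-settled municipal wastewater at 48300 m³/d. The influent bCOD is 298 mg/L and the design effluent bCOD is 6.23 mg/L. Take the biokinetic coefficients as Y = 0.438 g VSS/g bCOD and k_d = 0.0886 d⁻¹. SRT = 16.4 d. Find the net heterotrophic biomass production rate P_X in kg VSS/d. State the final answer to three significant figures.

P_X ≈ 2520 kg VSS/d

Y_obs = Y / (1 + k_d θ_c) = 0.438 / (1 + 0.0886 × 16.4) = 0.438 / 2.453 = 0.1786.
ΔS = 298 − 6.23 = 291.8 mg/L, so the substrate removal rate is 48300 × 291.8/1000 = 14092 kg bCOD/d.
Biomass produced: P_X = Y_obs·Q·ΔS = 0.1786 × 14092 ≈ 2516 kg VSS/d.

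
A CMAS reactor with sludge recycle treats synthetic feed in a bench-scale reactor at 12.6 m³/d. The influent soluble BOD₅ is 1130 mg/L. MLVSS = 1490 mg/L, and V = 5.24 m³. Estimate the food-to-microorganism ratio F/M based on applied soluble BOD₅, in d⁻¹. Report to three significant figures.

F/M ≈ 1.82 d⁻¹

Food-to-microorganism ratio F/M = Q S₀ / (V X) = 12.6 × 1130 / (5.240 × 1490) = 1.824 d⁻¹.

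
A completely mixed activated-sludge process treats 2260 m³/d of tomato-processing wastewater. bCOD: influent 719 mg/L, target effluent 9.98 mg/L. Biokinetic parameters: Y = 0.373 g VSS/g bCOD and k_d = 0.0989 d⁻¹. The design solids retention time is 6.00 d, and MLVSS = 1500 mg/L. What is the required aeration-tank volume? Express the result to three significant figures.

V ≈ 1500 m³

From the SRT design equation V = Y Q (S₀−S) θ_c / [X (1 + k_d θ_c)] = 0.373 × 2260 × (719 − 9.98) × 6.00 / [1500 × (1 + 0.0989 × 6.00)] = 3.59×10^6 / 2390 = 1500 m³.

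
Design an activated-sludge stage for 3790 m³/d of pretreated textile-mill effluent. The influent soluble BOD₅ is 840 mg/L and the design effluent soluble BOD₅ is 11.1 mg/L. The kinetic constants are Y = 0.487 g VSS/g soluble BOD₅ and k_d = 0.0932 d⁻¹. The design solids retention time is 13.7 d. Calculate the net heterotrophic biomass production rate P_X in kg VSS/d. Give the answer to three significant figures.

The observed yield is Y_obs = Y/(1 + k_d·θ_c) = 0.487 / (1 + 0.0932 × 13.7) = 0.487 / 2.277 = 0.2139 g VSS per g soluble BOD₅ removed.
Substrate removed = Q·(S₀ − S) = 3790 m³/d × (840 − 11.1) g/m³ = 3.14×10^6 g/d = 3142 kg/d.
So the net sludge growth is P_X = 0.2139 × 3142 = 672.0 kg VSS/d.

P_X ≈ 672 kg VSS/d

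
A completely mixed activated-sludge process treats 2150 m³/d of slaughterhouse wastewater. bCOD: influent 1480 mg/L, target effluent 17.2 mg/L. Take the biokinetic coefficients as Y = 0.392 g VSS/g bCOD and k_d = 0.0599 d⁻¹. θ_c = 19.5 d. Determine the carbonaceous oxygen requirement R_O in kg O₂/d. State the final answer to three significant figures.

R_O ≈ 2340 kg O₂/d

Correct the yield for decay: Y_obs = Y/(1 + k_d θ_c) = 0.392 / (1 + 0.0599 × 19.5) = 0.392 / 2.168 = 0.1808.
Q·(S₀ − S) = 2150 × (1480 − 17.2) × 10⁻³ = 3145 kg/d removed.
Net sludge production P_X = 0.1808 × 3145 = 568.6 kg VSS/d.
R_O = Q·ΔS − 1.42 P_X = 3145 − 807.5 = 2338 kg O₂/d.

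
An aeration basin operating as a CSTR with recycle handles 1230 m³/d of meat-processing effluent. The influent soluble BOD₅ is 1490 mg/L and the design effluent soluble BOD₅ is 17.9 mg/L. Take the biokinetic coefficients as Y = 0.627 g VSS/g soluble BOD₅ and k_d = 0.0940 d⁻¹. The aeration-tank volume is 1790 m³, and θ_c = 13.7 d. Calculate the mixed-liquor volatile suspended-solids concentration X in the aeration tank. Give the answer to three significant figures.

X = Y·Q·ΔS·θ_c / [V·(1 + k_d θ_c)] = 0.627 × 1230 × (1490 − 17.9) × 13.7 / [1790 × (1 + 0.0940 × 13.7)] = 3798 mg/L.

X ≈ 3800 mg/L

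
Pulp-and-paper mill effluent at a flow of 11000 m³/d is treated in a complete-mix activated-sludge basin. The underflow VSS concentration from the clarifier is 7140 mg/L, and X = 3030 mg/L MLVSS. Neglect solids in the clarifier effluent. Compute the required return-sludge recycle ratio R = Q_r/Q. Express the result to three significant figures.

R ≈ 0.737

R = Q_r/Q = X/(X_r − X) = 3030 / (7140 − 3030) = 0.7372.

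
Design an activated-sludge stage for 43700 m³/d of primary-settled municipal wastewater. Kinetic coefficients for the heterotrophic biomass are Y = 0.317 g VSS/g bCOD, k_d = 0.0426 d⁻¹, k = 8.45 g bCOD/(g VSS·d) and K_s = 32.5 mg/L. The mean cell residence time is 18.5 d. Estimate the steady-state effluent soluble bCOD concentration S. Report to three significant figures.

S ≈ 1.22 mg/L

From the Monod/SRT balance for a CMAS, S = K_s·(1+k_d θ_c)/[θ_c·(Y k − k_d) − 1] = 32.5 × (1 + 0.0426 × 18.5) / [18.5 × (0.317 × 8.45 − 0.0426) − 1] = 58.11 / 47.77 = 1.217 mg/L.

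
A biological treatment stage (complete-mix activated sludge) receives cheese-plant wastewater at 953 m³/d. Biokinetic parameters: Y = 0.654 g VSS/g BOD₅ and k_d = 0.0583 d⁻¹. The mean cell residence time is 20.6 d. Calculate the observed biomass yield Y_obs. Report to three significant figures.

Y_obs = Y / (1 + k_d θ_c) = 0.654 / (1 + 0.0583 × 20.6) = 0.654 / 2.201 = 0.2971.

Y_obs ≈ 0.297 g VSS/g BOD₅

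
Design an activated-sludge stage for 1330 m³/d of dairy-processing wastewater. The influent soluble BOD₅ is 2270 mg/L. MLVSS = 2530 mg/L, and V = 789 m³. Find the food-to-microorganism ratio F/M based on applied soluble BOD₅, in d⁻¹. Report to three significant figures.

F/M = Q·S₀ / (V·X) = 1330 × 2270 / (789.0 × 2530) = 1.512 g soluble BOD₅·(g VSS·d)⁻¹.

F/M ≈ 1.51 d⁻¹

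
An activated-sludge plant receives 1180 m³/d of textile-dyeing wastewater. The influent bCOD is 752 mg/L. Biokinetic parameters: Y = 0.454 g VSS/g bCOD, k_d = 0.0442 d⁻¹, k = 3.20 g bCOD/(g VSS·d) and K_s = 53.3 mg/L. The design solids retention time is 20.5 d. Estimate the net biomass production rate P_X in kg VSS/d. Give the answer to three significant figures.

P_X ≈ 210 kg VSS/d

From the Monod/SRT balance for a CMAS, S = K_s·(1+k_d θ_c)/[θ_c·(Y k − k_d) − 1] = 53.3 × (1 + 0.0442 × 20.5) / [20.5 × (0.454 × 3.20 − 0.0442) − 1] = 101.6 / 27.88 = 3.644 mg/L.
Correct the yield for decay: Y_obs = Y/(1 + k_d θ_c) = 0.454 / (1 + 0.0442 × 20.5) = 0.454 / 1.906 = 0.2382.
Mass of bCOD removed per day: Q(S₀ − S) = 1180 × 748.4 g/m³ = 883.1 kg/d.
Net biomass production P_X = Y_obs × Q·(S₀ − S) = 0.2382 × 883.1 = 210.3 kg VSS/d.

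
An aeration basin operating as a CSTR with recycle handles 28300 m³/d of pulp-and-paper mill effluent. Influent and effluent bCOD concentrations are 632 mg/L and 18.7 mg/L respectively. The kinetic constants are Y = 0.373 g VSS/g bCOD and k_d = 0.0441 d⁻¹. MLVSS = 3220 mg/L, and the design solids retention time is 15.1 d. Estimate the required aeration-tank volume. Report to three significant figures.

V ≈ 18200 m³

From the SRT design equation V = Y Q (S₀−S) θ_c / [X (1 + k_d θ_c)] = 0.373 × 28300 × (632 − 18.7) × 15.1 / [3220 × (1 + 0.0441 × 15.1)] = 9.78×10^7 / 5364 = 18224 m³.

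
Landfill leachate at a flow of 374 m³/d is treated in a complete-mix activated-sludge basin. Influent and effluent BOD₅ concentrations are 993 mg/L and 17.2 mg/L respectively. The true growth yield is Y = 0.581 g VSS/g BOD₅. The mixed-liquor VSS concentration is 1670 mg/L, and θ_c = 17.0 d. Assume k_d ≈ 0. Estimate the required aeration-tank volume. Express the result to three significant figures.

V ≈ 2160 m³

With k_d = 0 the design equation reduces to V = Y Q (S₀−S) θ_c / X = 0.581 × 374 × (993 − 17.2) × 17.0 / 1670 = 2158 m³.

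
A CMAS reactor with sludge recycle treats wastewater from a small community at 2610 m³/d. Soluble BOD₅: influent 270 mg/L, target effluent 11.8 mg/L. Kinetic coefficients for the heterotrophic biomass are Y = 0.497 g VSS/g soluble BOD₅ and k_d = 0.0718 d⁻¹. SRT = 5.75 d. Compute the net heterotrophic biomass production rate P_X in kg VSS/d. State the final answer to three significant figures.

Observed yield with endogenous decay: Y_obs = Y / (1 + k_d·θ_c) = 0.497 / (1 + 0.0718 × 5.75) = 0.497 / 1.413 = 0.3518 g VSS/g soluble BOD₅.
ΔS = 270 − 11.8 = 258.2 mg/L, so the substrate removal rate is 2610 × 258.2/1000 = 673.9 kg soluble BOD₅/d.
P_X = Y_obs · Q(S₀ − S) = 0.3518 × 673.9 = 237.1 kg VSS/d.

P_X ≈ 237 kg VSS/d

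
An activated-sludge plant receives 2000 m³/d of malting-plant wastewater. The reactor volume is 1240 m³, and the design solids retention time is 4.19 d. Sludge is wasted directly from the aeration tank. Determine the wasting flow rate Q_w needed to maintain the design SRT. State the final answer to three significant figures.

With mixed-liquor wasting, θ_c = V/Q_w, so Q_w = V/θ_c = 1240/4.19 = 295.9 m³/d.

Q_w ≈ 296 m³/d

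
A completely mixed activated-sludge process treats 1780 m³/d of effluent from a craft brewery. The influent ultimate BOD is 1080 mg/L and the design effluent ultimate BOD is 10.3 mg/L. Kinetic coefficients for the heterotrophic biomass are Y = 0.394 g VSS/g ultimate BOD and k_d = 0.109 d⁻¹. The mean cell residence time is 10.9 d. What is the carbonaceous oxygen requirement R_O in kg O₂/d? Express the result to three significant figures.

R_O ≈ 1420 kg O₂/d

Observed yield with endogenous decay: Y_obs = Y / (1 + k_d·θ_c) = 0.394 / (1 + 0.109 × 10.9) = 0.394 / 2.188 = 0.1801 g VSS/g ultimate BOD.
ΔS = 1080 − 10.3 = 1070 mg/L, so the substrate removal rate is 1780 × 1070/1000 = 1904 kg ultimate BOD/d.
Net sludge production P_X = 0.1801 × 1904 = 342.9 kg VSS/d.
R_O = Q·ΔS − 1.42 P_X = 1904 − 486.9 = 1417 kg O₂/d.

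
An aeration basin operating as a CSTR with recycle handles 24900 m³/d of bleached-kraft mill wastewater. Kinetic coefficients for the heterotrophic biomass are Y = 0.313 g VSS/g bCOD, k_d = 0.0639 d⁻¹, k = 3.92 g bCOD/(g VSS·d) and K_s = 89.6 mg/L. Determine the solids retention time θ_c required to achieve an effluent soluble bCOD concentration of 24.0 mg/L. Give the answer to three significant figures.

θ_c ≈ 5.12 d

Specific growth rate at S = 24.0 mg/L: μ = YkS/(K_s+S) = 0.313·3.92·24.0/(89.6+24.0) = 0.2592 d⁻¹.
θ_c = 1/(μ − k_d) = 1/(0.2592 − 0.0639) = 1/0.1953 = 5.120 d.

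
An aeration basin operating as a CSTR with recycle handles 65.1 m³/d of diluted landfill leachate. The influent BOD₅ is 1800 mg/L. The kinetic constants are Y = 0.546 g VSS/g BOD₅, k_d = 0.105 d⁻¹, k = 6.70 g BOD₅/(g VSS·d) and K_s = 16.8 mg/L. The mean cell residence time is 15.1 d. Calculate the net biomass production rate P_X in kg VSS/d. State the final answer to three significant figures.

From the Monod/SRT balance for a CMAS, S = K_s·(1+k_d θ_c)/[θ_c·(Y k − k_d) − 1] = 16.8 × (1 + 0.105 × 15.1) / [15.1 × (0.546 × 6.70 − 0.105) − 1] = 43.44 / 52.65 = 0.8250 mg/L.
Correct the yield for decay: Y_obs = Y/(1 + k_d θ_c) = 0.546 / (1 + 0.105 × 15.1) = 0.546 / 2.585 = 0.2112.
Substrate removed = Q·(S₀ − S) = 65.1 m³/d × (1800 − 0.825) g/m³ = 1.17×10^5 g/d = 117.1 kg/d.
Biomass produced: P_X = Y_obs·Q·ΔS = 0.2112 × 117.1 ≈ 24.73 kg VSS/d.

P_X ≈ 24.7 kg VSS/d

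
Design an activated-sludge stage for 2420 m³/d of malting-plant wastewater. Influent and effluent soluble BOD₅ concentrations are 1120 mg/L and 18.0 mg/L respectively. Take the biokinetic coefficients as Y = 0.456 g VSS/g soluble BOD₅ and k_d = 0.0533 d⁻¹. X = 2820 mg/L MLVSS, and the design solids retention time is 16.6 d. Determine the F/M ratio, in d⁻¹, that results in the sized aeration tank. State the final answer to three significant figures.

F/M ≈ 0.253 d⁻¹

Rearranging the biomass balance for a CMAS with decay, V = Y·Q·ΔS·θ_c / [X·(1+k_d θ_c)] = 0.456 × 2420 × (1120 − 18.0) × 16.6 / [2820 × (1 + 0.0533 × 16.6)] = 2.02×10^7 / 5315 = 3798 m³.
F/M = applied load / biomass = Q·S₀/(V·X) = 2420 × 1120 / (3798 × 2820) = 0.2531 d⁻¹.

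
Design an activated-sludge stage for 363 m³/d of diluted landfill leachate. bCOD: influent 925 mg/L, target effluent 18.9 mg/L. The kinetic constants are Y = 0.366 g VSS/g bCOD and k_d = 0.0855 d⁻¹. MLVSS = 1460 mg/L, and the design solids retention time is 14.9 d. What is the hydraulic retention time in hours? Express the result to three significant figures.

τ ≈ 35.7 h

Steady-state biomass mass balance: V·X·(1 + k_d·θ_c) = Y·Q·(S₀ − S)·θ_c, so V = 0.366 × 363 × (925 − 18.9) × 14.9 / [1460 × (1 + 0.0855 × 14.9)] = 1.79×10^6 / 3320 = 540.3 m³.
τ = V/Q = 540.3/363 = 1.488 d, or 35.72 h.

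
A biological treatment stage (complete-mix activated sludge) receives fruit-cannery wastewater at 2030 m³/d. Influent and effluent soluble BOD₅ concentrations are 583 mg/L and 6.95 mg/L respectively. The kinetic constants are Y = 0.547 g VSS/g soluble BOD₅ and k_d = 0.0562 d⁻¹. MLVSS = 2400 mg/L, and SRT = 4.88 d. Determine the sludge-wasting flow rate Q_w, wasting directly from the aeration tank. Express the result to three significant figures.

From the SRT design equation V = Y Q (S₀−S) θ_c / [X (1 + k_d θ_c)] = 0.547 × 2030 × (583 − 6.95) × 4.88 / [2400 × (1 + 0.0562 × 4.88)] = 3.12×10^6 / 3058 = 1021 m³.
With mixed-liquor wasting, θ_c = V/Q_w, so Q_w = V/θ_c = 1021/4.88 = 209.2 m³/d.

Q_w ≈ 209 m³/d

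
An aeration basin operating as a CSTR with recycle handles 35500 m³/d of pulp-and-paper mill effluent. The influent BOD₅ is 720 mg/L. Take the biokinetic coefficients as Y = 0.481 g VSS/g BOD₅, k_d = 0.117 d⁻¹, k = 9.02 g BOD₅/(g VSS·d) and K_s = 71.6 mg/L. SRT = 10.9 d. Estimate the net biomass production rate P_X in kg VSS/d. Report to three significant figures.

Effluent substrate depends only on kinetics and SRT: S = K_s(1 + k_d θ_c) / [θ_c(Yk − k_d) − 1] = 71.6 × (1 + 0.117 × 10.9) / [10.9 × (0.481 × 9.02 − 0.117) − 1] = 162.9 / 45.02 = 3.619 mg/L.
Y_obs = Y / (1 + k_d θ_c) = 0.481 / (1 + 0.117 × 10.9) = 0.481 / 2.275 = 0.2114.
Mass of BOD₅ removed per day: Q(S₀ − S) = 35500 × 716.4 g/m³ = 25431 kg/d.
Biomass produced: P_X = Y_obs·Q·ΔS = 0.2114 × 25431 ≈ 5376 kg VSS/d.

P_X ≈ 5380 kg VSS/d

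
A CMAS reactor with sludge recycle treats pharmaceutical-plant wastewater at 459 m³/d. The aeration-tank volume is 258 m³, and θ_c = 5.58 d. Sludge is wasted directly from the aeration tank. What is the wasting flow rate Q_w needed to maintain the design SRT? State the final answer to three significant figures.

With mixed-liquor wasting, θ_c = V/Q_w, so Q_w = V/θ_c = 258.0/5.58 = 46.24 m³/d.

Q_w ≈ 46.2 m³/d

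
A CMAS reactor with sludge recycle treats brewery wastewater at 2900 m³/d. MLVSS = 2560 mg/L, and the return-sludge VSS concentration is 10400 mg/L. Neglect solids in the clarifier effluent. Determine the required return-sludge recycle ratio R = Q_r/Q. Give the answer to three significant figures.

Solids balance on the clarifier gives (1+R)X = R·X_r, so R = X/(X_r − X) = 2560 / (10400 − 2560) = 0.3265.

R ≈ 0.327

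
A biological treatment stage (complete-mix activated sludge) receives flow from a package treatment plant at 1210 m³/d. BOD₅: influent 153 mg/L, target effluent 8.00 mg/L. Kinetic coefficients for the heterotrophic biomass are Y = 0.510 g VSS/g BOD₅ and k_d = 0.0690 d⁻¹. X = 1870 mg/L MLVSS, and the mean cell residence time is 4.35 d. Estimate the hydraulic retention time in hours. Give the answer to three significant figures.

Rearranging the biomass balance for a CMAS with decay, V = Y·Q·ΔS·θ_c / [X·(1+k_d θ_c)] = 0.510 × 1210 × (153 − 8.00) × 4.35 / [1870 × (1 + 0.0690 × 4.35)] = 3.89×10^5 / 2431 = 160.1 m³.
Hydraulic retention time τ = V/Q = 160.1 / 1210 = 0.1323 d = 3.175 h.

τ ≈ 3.18 h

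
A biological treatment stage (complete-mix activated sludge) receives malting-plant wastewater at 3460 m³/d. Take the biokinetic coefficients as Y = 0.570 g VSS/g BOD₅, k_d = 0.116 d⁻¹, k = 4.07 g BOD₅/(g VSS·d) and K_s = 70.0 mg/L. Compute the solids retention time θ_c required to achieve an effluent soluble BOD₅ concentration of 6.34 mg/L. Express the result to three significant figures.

At the target effluent, Y k S/(K_s+S) = 0.570×4.07×6.34/76.34 = 0.1927 d⁻¹.
Then 1/θ_c = μ − k_d = 0.1927 − 0.116 = 0.07667 d⁻¹, giving θ_c = 13.04 d.

θ_c ≈ 13.0 d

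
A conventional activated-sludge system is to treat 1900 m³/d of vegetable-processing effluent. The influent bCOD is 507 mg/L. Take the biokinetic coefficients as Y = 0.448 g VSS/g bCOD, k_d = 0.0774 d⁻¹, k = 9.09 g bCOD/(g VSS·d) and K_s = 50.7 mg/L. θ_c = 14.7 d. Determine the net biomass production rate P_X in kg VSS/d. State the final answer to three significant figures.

From the Monod/SRT balance for a CMAS, S = K_s·(1+k_d θ_c)/[θ_c·(Y k − k_d) − 1] = 50.7 × (1 + 0.0774 × 14.7) / [14.7 × (0.448 × 9.09 − 0.0774) − 1] = 108.4 / 57.73 = 1.878 mg/L.
The observed yield is Y_obs = Y/(1 + k_d·θ_c) = 0.448 / (1 + 0.0774 × 14.7) = 0.448 / 2.138 = 0.2096 g VSS per g bCOD removed.
ΔS = 507 − 1.88 = 505.1 mg/L, so the substrate removal rate is 1900 × 505.1/1000 = 959.7 kg bCOD/d.
Net biomass production P_X = Y_obs × Q·(S₀ − S) = 0.2096 × 959.7 = 201.1 kg VSS/d.

P_X ≈ 201 kg VSS/d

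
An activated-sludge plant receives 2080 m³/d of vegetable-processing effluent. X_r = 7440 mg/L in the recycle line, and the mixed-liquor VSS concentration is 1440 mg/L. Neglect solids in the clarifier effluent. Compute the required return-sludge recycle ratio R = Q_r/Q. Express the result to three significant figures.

R ≈ 0.240

R = Q_r/Q = X/(X_r − X) = 1440 / (7440 − 1440) = 0.2400.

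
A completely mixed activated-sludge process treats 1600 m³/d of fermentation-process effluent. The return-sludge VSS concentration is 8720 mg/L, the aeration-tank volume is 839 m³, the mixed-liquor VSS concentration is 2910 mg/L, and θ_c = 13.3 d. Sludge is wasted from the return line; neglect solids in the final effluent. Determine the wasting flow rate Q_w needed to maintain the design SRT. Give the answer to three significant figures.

Q_w ≈ 21.1 m³/d

Q_w = (V·X)/(θ_c X_r) = 839.0 × 2910 / (13.3 × 8720) = 21.05 m³/d.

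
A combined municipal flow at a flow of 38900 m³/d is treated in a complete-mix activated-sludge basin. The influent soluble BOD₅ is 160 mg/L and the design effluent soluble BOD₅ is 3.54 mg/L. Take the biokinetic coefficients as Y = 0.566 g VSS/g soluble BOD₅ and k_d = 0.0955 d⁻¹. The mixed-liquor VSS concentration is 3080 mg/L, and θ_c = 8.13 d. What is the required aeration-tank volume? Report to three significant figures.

Steady-state biomass mass balance: V·X·(1 + k_d·θ_c) = Y·Q·(S₀ − S)·θ_c, so V = 0.566 × 38900 × (160 − 3.54) × 8.13 / [3080 × (1 + 0.0955 × 8.13)] = 2.8×10^7 / 5471 = 5119 m³.

V ≈ 5120 m³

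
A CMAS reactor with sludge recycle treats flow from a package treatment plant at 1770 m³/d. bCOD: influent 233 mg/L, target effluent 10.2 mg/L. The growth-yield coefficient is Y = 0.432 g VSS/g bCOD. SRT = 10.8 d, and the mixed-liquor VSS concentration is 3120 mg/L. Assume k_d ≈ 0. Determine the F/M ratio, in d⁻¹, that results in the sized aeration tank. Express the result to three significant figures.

Biomass mass balance (decay neglected): V·X = Y·Q·(S₀ − S)·θ_c, so V = 0.432 × 1770 × (233 − 10.2) × 10.8 / 3120 = 589.7 m³.
F/M = applied load / biomass = Q·S₀/(V·X) = 1770 × 233 / (589.7 × 3120) = 0.2241 d⁻¹.

F/M ≈ 0.224 d⁻¹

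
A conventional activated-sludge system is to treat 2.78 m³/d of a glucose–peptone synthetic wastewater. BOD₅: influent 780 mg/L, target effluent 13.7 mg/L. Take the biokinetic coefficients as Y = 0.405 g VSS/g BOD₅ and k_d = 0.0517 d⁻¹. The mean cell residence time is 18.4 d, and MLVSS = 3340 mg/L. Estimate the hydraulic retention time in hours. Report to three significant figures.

τ ≈ 21.0 h

Rearranging the biomass balance for a CMAS with decay, V = Y·Q·ΔS·θ_c / [X·(1+k_d θ_c)] = 0.405 × 2.78 × (780 − 13.7) × 18.4 / [3340 × (1 + 0.0517 × 18.4)] = 1.59×10^4 / 6517 = 2.436 m³.
Hydraulic retention time τ = V/Q = 2.436 / 2.78 = 0.8762 d = 21.03 h.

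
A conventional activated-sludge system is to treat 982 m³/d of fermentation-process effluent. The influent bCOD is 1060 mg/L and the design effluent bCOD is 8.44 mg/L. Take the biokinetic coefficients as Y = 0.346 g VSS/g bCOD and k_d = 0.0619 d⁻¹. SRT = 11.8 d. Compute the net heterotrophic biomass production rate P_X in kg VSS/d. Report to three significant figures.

The observed yield is Y_obs = Y/(1 + k_d·θ_c) = 0.346 / (1 + 0.0619 × 11.8) = 0.346 / 1.730 = 0.2000 g VSS per g bCOD removed.
Mass of bCOD removed per day: Q(S₀ − S) = 982 × 1052 g/m³ = 1033 kg/d.
Net biomass production P_X = Y_obs × Q·(S₀ − S) = 0.2000 × 1033 = 206.5 kg VSS/d.

P_X ≈ 206 kg VSS/d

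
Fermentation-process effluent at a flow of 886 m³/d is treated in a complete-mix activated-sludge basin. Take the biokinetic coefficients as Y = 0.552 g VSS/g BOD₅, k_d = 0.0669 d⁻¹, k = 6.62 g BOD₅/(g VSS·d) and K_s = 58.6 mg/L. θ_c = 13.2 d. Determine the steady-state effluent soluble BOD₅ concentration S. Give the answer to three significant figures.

From the Monod/SRT balance for a CMAS, S = K_s·(1+k_d θ_c)/[θ_c·(Y k − k_d) − 1] = 58.6 × (1 + 0.0669 × 13.2) / [13.2 × (0.552 × 6.62 − 0.0669) − 1] = 110.3 / 46.35 = 2.381 mg/L.

S ≈ 2.38 mg/L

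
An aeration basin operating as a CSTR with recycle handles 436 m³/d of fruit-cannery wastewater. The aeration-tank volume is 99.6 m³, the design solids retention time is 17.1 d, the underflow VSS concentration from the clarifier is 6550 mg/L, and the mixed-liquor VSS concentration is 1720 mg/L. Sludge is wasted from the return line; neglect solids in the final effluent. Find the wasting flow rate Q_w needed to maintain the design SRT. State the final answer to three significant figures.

θ_c = V·X/(Q_w·X_r) when wasting from the recycle, so Q_w = V·X/(θ_c·X_r) = 99.60 × 1720 / (17.1 × 6550) = 1.530 m³/d.

Q_w ≈ 1.53 m³/d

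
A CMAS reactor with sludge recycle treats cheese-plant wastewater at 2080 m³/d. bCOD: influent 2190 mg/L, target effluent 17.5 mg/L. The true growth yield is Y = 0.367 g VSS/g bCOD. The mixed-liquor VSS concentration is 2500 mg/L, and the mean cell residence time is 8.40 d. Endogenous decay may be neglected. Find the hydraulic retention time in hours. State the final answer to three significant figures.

With k_d = 0 the design equation reduces to V = Y Q (S₀−S) θ_c / X = 0.367 × 2080 × (2190 − 17.5) × 8.40 / 2500 = 5572 m³.
HRT = V/Q = 5572 m³ / 2080 m³·d⁻¹ = 2.679 d × 24 = 64.29 h.

τ ≈ 64.3 h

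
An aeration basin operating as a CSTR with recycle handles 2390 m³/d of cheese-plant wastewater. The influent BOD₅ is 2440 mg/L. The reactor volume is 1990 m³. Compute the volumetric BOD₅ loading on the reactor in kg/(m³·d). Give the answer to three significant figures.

L_v ≈ 2.93 kg BOD₅/(m³·d)

Applied BOD₅ load per unit volume = Q·S₀/V = (2390 × 2440/1000)/1990 = 2.930 kg BOD₅·m⁻³·d⁻¹.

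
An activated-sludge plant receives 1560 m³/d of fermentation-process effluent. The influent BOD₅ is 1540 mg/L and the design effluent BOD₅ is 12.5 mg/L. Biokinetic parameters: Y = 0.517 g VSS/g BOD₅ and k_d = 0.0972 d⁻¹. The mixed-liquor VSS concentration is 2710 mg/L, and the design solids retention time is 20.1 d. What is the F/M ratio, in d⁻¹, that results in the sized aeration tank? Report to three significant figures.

F/M ≈ 0.287 d⁻¹

Rearranging the biomass balance for a CMAS with decay, V = Y·Q·ΔS·θ_c / [X·(1+k_d θ_c)] = 0.517 × 1560 × (1540 − 12.5) × 20.1 / [2710 × (1 + 0.0972 × 20.1)] = 2.48×10^7 / 8005 = 3094 m³.
F/M = Q·S₀ / (V·X) = 1560 × 1540 / (3094 × 2710) = 0.2866 g BOD₅·(g VSS·d)⁻¹.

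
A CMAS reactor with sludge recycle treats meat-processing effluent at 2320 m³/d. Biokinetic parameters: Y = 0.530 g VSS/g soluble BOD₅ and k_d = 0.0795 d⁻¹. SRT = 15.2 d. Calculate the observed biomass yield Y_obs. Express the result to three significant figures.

Y_obs ≈ 0.240 g VSS/g soluble BOD₅

The observed yield is Y_obs = Y/(1 + k_d·θ_c) = 0.530 / (1 + 0.0795 × 15.2) = 0.530 / 2.208 = 0.2400 g VSS per g soluble BOD₅ removed.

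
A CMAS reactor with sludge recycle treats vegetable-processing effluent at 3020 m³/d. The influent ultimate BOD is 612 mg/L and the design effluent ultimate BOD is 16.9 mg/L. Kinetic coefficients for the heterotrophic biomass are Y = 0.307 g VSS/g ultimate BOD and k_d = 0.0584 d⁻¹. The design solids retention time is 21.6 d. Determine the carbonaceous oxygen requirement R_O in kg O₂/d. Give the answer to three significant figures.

Correct the yield for decay: Y_obs = Y/(1 + k_d θ_c) = 0.307 / (1 + 0.0584 × 21.6) = 0.307 / 2.261 = 0.1358.
Substrate removed = Q·(S₀ − S) = 3020 m³/d × (612 − 16.9) g/m³ = 1.8×10^6 g/d = 1797 kg/d.
Biomass synthesised: P_X = Y_obs × 1797 = 244.0 kg VSS/d.
R_O = Q·ΔS − 1.42 P_X = 1797 − 346.4 = 1451 kg O₂/d.

R_O ≈ 1450 kg O₂/d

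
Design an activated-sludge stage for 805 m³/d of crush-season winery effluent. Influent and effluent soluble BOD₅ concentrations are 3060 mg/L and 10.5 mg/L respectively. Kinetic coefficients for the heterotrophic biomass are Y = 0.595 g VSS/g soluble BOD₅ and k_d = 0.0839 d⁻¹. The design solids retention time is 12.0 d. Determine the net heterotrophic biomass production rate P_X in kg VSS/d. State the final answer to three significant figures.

P_X ≈ 728 kg VSS/d

Correct the yield for decay: Y_obs = Y/(1 + k_d θ_c) = 0.595 / (1 + 0.0839 × 12.0) = 0.595 / 2.007 = 0.2965.
ΔS = 3060 − 10.5 = 3050 mg/L, so the substrate removal rate is 805 × 3050/1000 = 2455 kg soluble BOD₅/d.
Biomass produced: P_X = Y_obs·Q·ΔS = 0.2965 × 2455 ≈ 727.8 kg VSS/d.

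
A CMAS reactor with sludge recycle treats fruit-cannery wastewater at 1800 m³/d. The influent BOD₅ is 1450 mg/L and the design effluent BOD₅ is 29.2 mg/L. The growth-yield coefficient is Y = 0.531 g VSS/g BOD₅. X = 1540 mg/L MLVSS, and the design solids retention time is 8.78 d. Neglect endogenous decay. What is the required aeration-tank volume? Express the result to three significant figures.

V ≈ 7740 m³

Biomass mass balance (decay neglected): V·X = Y·Q·(S₀ − S)·θ_c, so V = 0.531 × 1800 × (1450 − 29.2) × 8.78 / 1540 = 7742 m³.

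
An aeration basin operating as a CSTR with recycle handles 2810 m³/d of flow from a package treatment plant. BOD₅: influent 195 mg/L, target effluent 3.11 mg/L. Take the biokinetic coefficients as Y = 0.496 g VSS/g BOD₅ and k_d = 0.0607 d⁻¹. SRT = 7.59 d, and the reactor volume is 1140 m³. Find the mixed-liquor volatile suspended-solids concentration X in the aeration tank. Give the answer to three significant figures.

From V·X·(1 + k_d·θ_c) = Y·Q·(S₀ − S)·θ_c: X = 0.496 × 2810 × (195 − 3.11) × 7.59 / [1140 × (1 + 0.0607 × 7.59)] = 1219 mg/L.

X ≈ 1220 mg/L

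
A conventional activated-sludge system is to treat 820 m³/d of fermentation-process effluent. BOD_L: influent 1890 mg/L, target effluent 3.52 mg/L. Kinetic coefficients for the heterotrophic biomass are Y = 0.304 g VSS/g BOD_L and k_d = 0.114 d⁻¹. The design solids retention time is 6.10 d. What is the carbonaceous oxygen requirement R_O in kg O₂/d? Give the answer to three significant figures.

Observed yield with endogenous decay: Y_obs = Y / (1 + k_d·θ_c) = 0.304 / (1 + 0.114 × 6.10) = 0.304 / 1.695 = 0.1793 g VSS/g BOD_L.
Mass of BOD_L removed per day: Q(S₀ − S) = 820 × 1886 g/m³ = 1547 kg/d.
P_X = Y_obs·Q·(S₀ − S) = 0.1793 × 1547 = 277.4 kg VSS/d.
Carbonaceous O₂ demand = substrate oxidised − cell-mass equivalent = 1547 − 1.42 × 277.4 = 1153 kg O₂/d.

R_O ≈ 1150 kg O₂/d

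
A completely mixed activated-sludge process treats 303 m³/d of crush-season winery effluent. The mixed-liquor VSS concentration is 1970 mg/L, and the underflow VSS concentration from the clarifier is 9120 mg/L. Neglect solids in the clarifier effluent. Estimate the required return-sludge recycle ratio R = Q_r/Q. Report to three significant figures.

R ≈ 0.276

R = Q_r/Q = X/(X_r − X) = 1970 / (9120 − 1970) = 0.2755.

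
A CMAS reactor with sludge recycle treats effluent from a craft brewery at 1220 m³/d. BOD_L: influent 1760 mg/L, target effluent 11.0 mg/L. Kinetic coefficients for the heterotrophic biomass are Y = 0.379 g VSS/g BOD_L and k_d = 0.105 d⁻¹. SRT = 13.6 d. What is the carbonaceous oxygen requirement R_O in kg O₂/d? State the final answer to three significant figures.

Correct the yield for decay: Y_obs = Y/(1 + k_d θ_c) = 0.379 / (1 + 0.105 × 13.6) = 0.379 / 2.428 = 0.1561.
Mass of BOD_L removed per day: Q(S₀ − S) = 1220 × 1749 g/m³ = 2134 kg/d.
Biomass synthesised: P_X = Y_obs × 2134 = 333.1 kg VSS/d.
R_O = Q·(S₀ − S) − 1.42·P_X = 2134 − 1.42 × 333.1 = 1661 kg O₂/d.

R_O ≈ 1660 kg O₂/d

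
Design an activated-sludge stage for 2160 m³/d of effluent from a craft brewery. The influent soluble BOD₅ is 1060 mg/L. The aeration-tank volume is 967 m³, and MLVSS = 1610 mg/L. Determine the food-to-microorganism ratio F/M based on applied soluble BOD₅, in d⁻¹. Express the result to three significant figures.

Food-to-microorganism ratio F/M = Q S₀ / (V X) = 2160 × 1060 / (967.0 × 1610) = 1.471 d⁻¹.

F/M ≈ 1.47 d⁻¹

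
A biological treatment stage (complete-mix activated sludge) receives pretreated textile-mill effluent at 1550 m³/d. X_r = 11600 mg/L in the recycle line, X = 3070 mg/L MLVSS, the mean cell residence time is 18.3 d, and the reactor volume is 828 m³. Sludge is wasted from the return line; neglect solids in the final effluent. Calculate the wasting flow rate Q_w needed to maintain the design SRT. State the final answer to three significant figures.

Q_w = (V·X)/(θ_c X_r) = 828.0 × 3070 / (18.3 × 11600) = 11.97 m³/d.

Q_w ≈ 12.0 m³/d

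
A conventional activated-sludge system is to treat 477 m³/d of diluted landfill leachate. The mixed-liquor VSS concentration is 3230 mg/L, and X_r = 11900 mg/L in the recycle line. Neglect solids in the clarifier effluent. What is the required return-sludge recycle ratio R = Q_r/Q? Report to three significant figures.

Mass balance around the secondary clarifier (neglecting effluent solids): R = X / (X_r − X) = 3230 / (11900 − 3230) = 0.3725.

R ≈ 0.373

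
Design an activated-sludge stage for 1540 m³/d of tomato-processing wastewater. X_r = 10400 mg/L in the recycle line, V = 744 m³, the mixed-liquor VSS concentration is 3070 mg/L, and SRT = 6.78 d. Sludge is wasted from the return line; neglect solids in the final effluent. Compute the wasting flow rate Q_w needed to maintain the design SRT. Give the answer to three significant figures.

Q_w ≈ 32.4 m³/d

θ_c = V·X/(Q_w·X_r) when wasting from the recycle, so Q_w = V·X/(θ_c·X_r) = 744.0 × 3070 / (6.78 × 10400) = 32.39 m³/d.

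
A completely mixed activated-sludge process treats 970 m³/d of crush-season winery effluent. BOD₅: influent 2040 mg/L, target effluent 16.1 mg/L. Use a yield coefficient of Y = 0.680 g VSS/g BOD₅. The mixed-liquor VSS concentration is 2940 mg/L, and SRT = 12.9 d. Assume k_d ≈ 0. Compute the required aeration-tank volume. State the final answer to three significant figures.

V ≈ 5860 m³

V·X = Y·Q·ΔS·θ_c gives V = 0.680 × 970 × (2040 − 16.1) × 12.9 / 2940 = 5857 m³.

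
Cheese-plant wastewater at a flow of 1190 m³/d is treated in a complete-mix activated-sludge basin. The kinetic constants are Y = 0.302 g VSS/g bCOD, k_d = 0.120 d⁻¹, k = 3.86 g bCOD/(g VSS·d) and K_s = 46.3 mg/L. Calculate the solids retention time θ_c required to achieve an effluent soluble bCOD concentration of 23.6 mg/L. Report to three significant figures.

θ_c ≈ 3.66 d

Specific growth rate at S = 23.6 mg/L: μ = YkS/(K_s+S) = 0.302·3.86·23.6/(46.3+23.6) = 0.3936 d⁻¹.
1/θ_c = 0.3936 − 0.120 = 0.2736 d⁻¹, so θ_c = 3.655 d.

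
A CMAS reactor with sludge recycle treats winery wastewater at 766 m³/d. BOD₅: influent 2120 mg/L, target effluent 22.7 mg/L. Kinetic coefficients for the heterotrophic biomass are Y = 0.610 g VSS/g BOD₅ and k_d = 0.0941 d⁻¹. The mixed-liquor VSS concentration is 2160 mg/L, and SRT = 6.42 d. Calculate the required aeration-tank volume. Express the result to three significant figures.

V ≈ 1820 m³

Steady-state biomass mass balance: V·X·(1 + k_d·θ_c) = Y·Q·(S₀ − S)·θ_c, so V = 0.610 × 766 × (2120 − 22.7) × 6.42 / [2160 × (1 + 0.0941 × 6.42)] = 6.29×10^6 / 3465 = 1816 m³.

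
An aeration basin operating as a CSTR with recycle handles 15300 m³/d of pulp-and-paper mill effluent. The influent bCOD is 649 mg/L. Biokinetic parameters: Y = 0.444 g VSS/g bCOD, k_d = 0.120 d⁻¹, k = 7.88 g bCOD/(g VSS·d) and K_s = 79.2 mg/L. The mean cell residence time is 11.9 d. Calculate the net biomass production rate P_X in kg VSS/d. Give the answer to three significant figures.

From the Monod/SRT balance for a CMAS, S = K_s·(1+k_d θ_c)/[θ_c·(Y k − k_d) − 1] = 79.2 × (1 + 0.120 × 11.9) / [11.9 × (0.444 × 7.88 − 0.120) − 1] = 192.3 / 39.21 = 4.905 mg/L.
The observed yield is Y_obs = Y/(1 + k_d·θ_c) = 0.444 / (1 + 0.120 × 11.9) = 0.444 / 2.428 = 0.1829 g VSS per g bCOD removed.
Mass of bCOD removed per day: Q(S₀ − S) = 15300 × 644.1 g/m³ = 9855 kg/d.
Biomass produced: P_X = Y_obs·Q·ΔS = 0.1829 × 9855 ≈ 1802 kg VSS/d.

P_X ≈ 1800 kg VSS/d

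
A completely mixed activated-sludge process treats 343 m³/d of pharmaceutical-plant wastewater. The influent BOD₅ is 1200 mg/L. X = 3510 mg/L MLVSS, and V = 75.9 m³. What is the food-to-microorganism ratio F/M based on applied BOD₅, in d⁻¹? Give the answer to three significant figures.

F/M ≈ 1.54 d⁻¹

F/M = applied load / biomass = Q·S₀/(V·X) = 343 × 1200 / (75.90 × 3510) = 1.545 d⁻¹.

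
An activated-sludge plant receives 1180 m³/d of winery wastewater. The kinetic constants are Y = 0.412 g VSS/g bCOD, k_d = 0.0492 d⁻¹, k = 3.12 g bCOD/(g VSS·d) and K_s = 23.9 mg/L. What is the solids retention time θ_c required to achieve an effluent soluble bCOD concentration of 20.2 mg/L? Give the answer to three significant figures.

Specific growth rate at S = 20.2 mg/L: μ = YkS/(K_s+S) = 0.412·3.12·20.2/(23.9+20.2) = 0.5888 d⁻¹.
θ_c = 1/(μ − k_d) = 1/(0.5888 − 0.0492) = 1/0.5396 = 1.853 d.

θ_c ≈ 1.85 d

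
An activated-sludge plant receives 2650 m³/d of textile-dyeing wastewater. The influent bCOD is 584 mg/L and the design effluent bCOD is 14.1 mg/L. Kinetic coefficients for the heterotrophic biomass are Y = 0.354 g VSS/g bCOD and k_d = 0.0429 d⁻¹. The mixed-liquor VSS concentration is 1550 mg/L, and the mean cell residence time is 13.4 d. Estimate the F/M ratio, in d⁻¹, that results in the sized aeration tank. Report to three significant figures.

F/M ≈ 0.340 d⁻¹

From the SRT design equation V = Y Q (S₀−S) θ_c / [X (1 + k_d θ_c)] = 0.354 × 2650 × (584 − 14.1) × 13.4 / [1550 × (1 + 0.0429 × 13.4)] = 7.16×10^6 / 2441 = 2935 m³.
F/M = applied load / biomass = Q·S₀/(V·X) = 2650 × 584 / (2935 × 1550) = 0.3402 d⁻¹.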